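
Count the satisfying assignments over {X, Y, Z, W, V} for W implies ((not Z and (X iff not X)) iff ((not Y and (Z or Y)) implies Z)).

Initial set: {(W implies ((not Z and (X iff not X)) iff ((not Y and (Z or Y)) implies Z)))}.
(W implies ((not Z and (X iff not X)) iff ((not Y and (Z or Y)) implies Z))): β-rule — branch into not W  //  ((not Z and (X iff not X)) iff ((not Y and (Z or Y)) implies Z)).
  branch 1 (add not W):
    ○ open, literals {W=F}.
  branch 2 (add ((not Z and (X iff not X)) iff ((not Y and (Z or Y)) implies Z))):
    ((not Z and (X iff not X)) iff ((not Y and (Z or Y)) implies Z)): β-rule — branch into (not Z and (X iff not X)), ((not Y and (Z or Y)) implies Z)  //  not (not Z and (X iff not X)), not ((not Y and (Z or Y)) implies Z).
      branch 2.1 (add (not Z and (X iff not X)), ((not Y and (Z or Y)) implies Z)):
        (not Z and (X iff not X)): α-rule — add not Z, (X iff not X).
        ((not Y and (Z or Y)) implies Z): β-rule — branch into not (not Y and (Z or Y))  //  Z.
          branch 2.1.1 (add not (not Y and (Z or Y))):
            (X iff not X): β-rule — branch into X, not X  //  not X, not not X.
              branch 2.1.1.1 (add X, not X):
                × closes — contains both X and not X.
              branch 2.1.1.2 (add not X, not not X):
                × closes — contains both X and not X.
          branch 2.1.2 (add Z):
            × closes — contains both Z and not Z.
      branch 2.2 (add not (not Z and (X iff not X)), not ((not Y and (Z or Y)) implies Z)):
        not ((not Y and (Z or Y)) implies Z): α-rule — add (not Y and (Z or Y)), not Z.
        (not Y and (Z or Y)): α-rule — add not Y, (Z or Y).
        not (not Z and (X iff not X)): β-rule — branch into not not Z  //  not (X iff not X).
          branch 2.2.1 (add not not Z):
            × closes — contains both Z and not Z.
          branch 2.2.2 (add not (X iff not X)):
            (Z or Y): β-rule — branch into Z  //  Y.
              branch 2.2.2.1 (add Z):
                × closes — contains both Z and not Z.
              branch 2.2.2.2 (add Y):
                × closes — contains both Y and not Y.
6 branches closed, 1 open.
Each open branch fixes some atoms; the unmentioned ones are free. Counting distinct full assignments: branch {W=F} (X, Y, Z, V) contributes 16 new. Total: 16.

16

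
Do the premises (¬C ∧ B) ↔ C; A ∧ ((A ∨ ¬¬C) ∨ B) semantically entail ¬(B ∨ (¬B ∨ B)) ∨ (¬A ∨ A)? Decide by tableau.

Yes

Initial set: {((¬C ∧ B) ↔ C); (A ∧ ((A ∨ ¬¬C) ∨ B)); ¬(¬(B ∨ (¬B ∨ B)) ∨ (¬A ∨ A))}.
(A ∧ ((A ∨ ¬¬C) ∨ B)): α-rule — add A, ((A ∨ ¬¬C) ∨ B).
¬(¬(B ∨ (¬B ∨ B)) ∨ (¬A ∨ A)): α-rule — add ¬¬(B ∨ (¬B ∨ B)), ¬(¬A ∨ A).
¬(¬A ∨ A): α-rule — add ¬¬A, ¬A.
× closes — contains both A and ¬A.
All 1 branch closes.
Every branch closed, so the premises entail the conclusion.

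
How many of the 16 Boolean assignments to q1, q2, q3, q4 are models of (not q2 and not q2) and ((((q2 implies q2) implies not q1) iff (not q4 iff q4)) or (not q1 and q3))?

Initial set: {((not q2 and not q2) and ((((q2 implies q2) implies not q1) iff (not q4 iff q4)) or (not q1 and q3)))}.
((not q2 and not q2) and ((((q2 implies q2) implies not q1) iff (not q4 iff q4)) or (not q1 and q3))): α-rule — add (not q2 and not q2), ((((q2 implies q2) implies not q1) iff (not q4 iff q4)) or (not q1 and q3)).
(not q2 and not q2): α-rule — add not q2, not q2.
((((q2 implies q2) implies not q1) iff (not q4 iff q4)) or (not q1 and q3)): β-rule — branch into (((q2 implies q2) implies not q1) iff (not q4 iff q4))  //  (not q1 and q3).
  branch 1 (add (((q2 implies q2) implies not q1) iff (not q4 iff q4))):
    (((q2 implies q2) implies not q1) iff (not q4 iff q4)): β-rule — branch into ((q2 implies q2) implies not q1), (not q4 iff q4)  //  not ((q2 implies q2) implies not q1), not (not q4 iff q4).
      branch 1.1 (add ((q2 implies q2) implies not q1), (not q4 iff q4)):
        ((q2 implies q2) implies not q1): β-rule — branch into not (q2 implies q2)  //  not q1.
          branch 1.1.1 (add not (q2 implies q2)):
            not (q2 implies q2): α-rule — add q2, not q2.
            × closes — contains both q2 and not q2.
          branch 1.1.2 (add not q1):
            (not q4 iff q4): β-rule — branch into not q4, q4  //  not not q4, not q4.
              branch 1.1.2.1 (add not q4, q4):
                × closes — contains both q4 and not q4.
              branch 1.1.2.2 (add not not q4, not q4):
                × closes — contains both q4 and not q4.
      branch 1.2 (add not ((q2 implies q2) implies not q1), not (not q4 iff q4)):
        not ((q2 implies q2) implies not q1): α-rule — add (q2 implies q2), not not q1.
        not (not q4 iff q4): β-rule — branch into not q4, not q4  //  not not q4, q4.
          branch 1.2.1 (add not q4, not q4):
            (q2 implies q2): β-rule — branch into not q2  //  q2.
              branch 1.2.1.1 (add not q2):
                ○ open, literals {q1=T, q2=F, q4=F}.
              branch 1.2.1.2 (add q2):
                × closes — contains both q2 and not q2.
          branch 1.2.2 (add not not q4, q4):
            (q2 implies q2): β-rule — branch into not q2  //  q2.
              branch 1.2.2.1 (add not q2):
                ○ open, literals {q1=T, q2=F, q4=T}.
              branch 1.2.2.2 (add q2):
                × closes — contains both q2 and not q2.
  branch 2 (add (not q1 and q3)):
    (not q1 and q3): α-rule — add not q1, q3.
    ○ open, literals {q1=F, q2=F, q3=T}.
5 branches closed, 3 open.
Each open branch fixes some atoms; the unmentioned ones are free. Counting distinct full assignments: branch {q1=T, q2=F, q4=F} (q3) contributes 2 new; branch {q1=T, q2=F, q4=T} (q3) contributes 2 new; branch {q1=F, q2=F, q3=T} (q4) contributes 2 new. Total: 6.

6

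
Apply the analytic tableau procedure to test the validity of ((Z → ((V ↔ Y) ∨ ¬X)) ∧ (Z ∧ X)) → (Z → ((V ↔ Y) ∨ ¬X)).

Assume the negation and expand:
Initial set: {¬(((Z → ((V ↔ Y) ∨ ¬X)) ∧ (Z ∧ X)) → (Z → ((V ↔ Y) ∨ ¬X)))}.
¬(((Z → ((V ↔ Y) ∨ ¬X)) ∧ (Z ∧ X)) → (Z → ((V ↔ Y) ∨ ¬X))): α-rule — add ((Z → ((V ↔ Y) ∨ ¬X)) ∧ (Z ∧ X)), ¬(Z → ((V ↔ Y) ∨ ¬X)).
((Z → ((V ↔ Y) ∨ ¬X)) ∧ (Z ∧ X)): α-rule — add (Z → ((V ↔ Y) ∨ ¬X)), (Z ∧ X).
¬(Z → ((V ↔ Y) ∨ ¬X)): α-rule — add Z, ¬((V ↔ Y) ∨ ¬X).
(Z ∧ X): α-rule — add Z, X.
¬((V ↔ Y) ∨ ¬X): α-rule — add ¬(V ↔ Y), ¬¬X.
(Z → ((V ↔ Y) ∨ ¬X)): β-rule — branch into ¬Z  //  ((V ↔ Y) ∨ ¬X).
  branch 1 (add ¬Z):
    × closes — contains both Z and ¬Z.
  branch 2 (add ((V ↔ Y) ∨ ¬X)):
    ¬(V ↔ Y): β-rule — branch into V, ¬Y  //  ¬V, Y.
      branch 2.1 (add V, ¬Y):
        ((V ↔ Y) ∨ ¬X): β-rule — branch into (V ↔ Y)  //  ¬X.
          branch 2.1.1 (add (V ↔ Y)):
            (V ↔ Y): β-rule — branch into V, Y  //  ¬V, ¬Y.
              branch 2.1.1.1 (add V, Y):
                × closes — contains both Y and ¬Y.
              branch 2.1.1.2 (add ¬V, ¬Y):
                × closes — contains both V and ¬V.
          branch 2.1.2 (add ¬X):
            × closes — contains both X and ¬X.
      branch 2.2 (add ¬V, Y):
        ((V ↔ Y) ∨ ¬X): β-rule — branch into (V ↔ Y)  //  ¬X.
          branch 2.2.1 (add (V ↔ Y)):
            (V ↔ Y): β-rule — branch into V, Y  //  ¬V, ¬Y.
              branch 2.2.1.1 (add V, Y):
                × closes — contains both V and ¬V.
              branch 2.2.1.2 (add ¬V, ¬Y):
                × closes — contains both Y and ¬Y.
          branch 2.2.2 (add ¬X):
            × closes — contains both X and ¬X.
All 7 branches close.
Every branch closed, so the negation is unsatisfiable and the formula is valid.

Valid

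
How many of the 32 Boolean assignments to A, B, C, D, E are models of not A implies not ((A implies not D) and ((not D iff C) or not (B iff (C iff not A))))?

20

Initial set: {(not A implies not ((A implies not D) and ((not D iff C) or not (B iff (C iff not A)))))}.
(not A implies not ((A implies not D) and ((not D iff C) or not (B iff (C iff not A))))): β-rule — branch into not not A  //  not ((A implies not D) and ((not D iff C) or not (B iff (C iff not A)))).
  branch 1 (add not not A):
    ○ open, literals {A=T}.
  branch 2 (add not ((A implies not D) and ((not D iff C) or not (B iff (C iff not A))))):
    not ((A implies not D) and ((not D iff C) or not (B iff (C iff not A)))): β-rule — branch into not (A implies not D)  //  not ((not D iff C) or not (B iff (C iff not A))).
      branch 2.1 (add not (A implies not D)):
        not (A implies not D): α-rule — add A, not not D.
        ○ open, literals {A=T, D=T}.
      branch 2.2 (add not ((not D iff C) or not (B iff (C iff not A)))):
        not ((not D iff C) or not (B iff (C iff not A))): α-rule — add not (not D iff C), not not (B iff (C iff not A)).
        not (not D iff C): β-rule — branch into not D, not C  //  not not D, C.
          branch 2.2.1 (add not D, not C):
            not not (B iff (C iff not A)): β-rule — branch into B, (C iff not A)  //  not B, not (C iff not A).
              branch 2.2.1.1 (add B, (C iff not A)):
                (C iff not A): β-rule — branch into C, not A  //  not C, not not A.
                  branch 2.2.1.1.1 (add C, not A):
                    × closes — contains both C and not C.
                  branch 2.2.1.1.2 (add not C, not not A):
                    ○ open, literals {A=T, B=T, C=F, D=F}.
              branch 2.2.1.2 (add not B, not (C iff not A)):
                not (C iff not A): β-rule — branch into C, not not A  //  not C, not A.
                  branch 2.2.1.2.1 (add C, not not A):
                    × closes — contains both C and not C.
                  branch 2.2.1.2.2 (add not C, not A):
                    ○ open, literals {A=F, B=F, C=F, D=F}.
          branch 2.2.2 (add not not D, C):
            not not (B iff (C iff not A)): β-rule — branch into B, (C iff not A)  //  not B, not (C iff not A).
              branch 2.2.2.1 (add B, (C iff not A)):
                (C iff not A): β-rule — branch into C, not A  //  not C, not not A.
                  branch 2.2.2.1.1 (add C, not A):
                    ○ open, literals {A=F, B=T, C=T, D=T}.
                  branch 2.2.2.1.2 (add not C, not not A):
                    × closes — contains both C and not C.
              branch 2.2.2.2 (add not B, not (C iff not A)):
                not (C iff not A): β-rule — branch into C, not not A  //  not C, not A.
                  branch 2.2.2.2.1 (add C, not not A):
                    ○ open, literals {A=T, B=F, C=T, D=T}.
                  branch 2.2.2.2.2 (add not C, not A):
                    × closes — contains both C and not C.
4 branches closed, 6 open.
Each open branch fixes some atoms; the unmentioned ones are free. Counting distinct full assignments: branch {A=T} (B, C, D, E) contributes 16 new; branch {A=T, D=T} (B, C, E) contributes 0 new; branch {A=T, B=T, C=F, D=F} (E) contributes 0 new; branch {A=F, B=F, C=F, D=F} (E) contributes 2 new; branch {A=F, B=T, C=T, D=T} (E) contributes 2 new; branch {A=T, B=F, C=T, D=T} (E) contributes 0 new. Total: 20.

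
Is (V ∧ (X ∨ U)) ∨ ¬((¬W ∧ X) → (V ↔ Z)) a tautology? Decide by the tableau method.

Not valid

Assume the negation and expand:
Initial set: {¬((V ∧ (X ∨ U)) ∨ ¬((¬W ∧ X) → (V ↔ Z)))}.
¬((V ∧ (X ∨ U)) ∨ ¬((¬W ∧ X) → (V ↔ Z))): α-rule — add ¬(V ∧ (X ∨ U)), ¬¬((¬W ∧ X) → (V ↔ Z)).
¬(V ∧ (X ∨ U)): β-rule — branch into ¬V  //  ¬(X ∨ U).
  branch 1 (add ¬V):
    ¬¬((¬W ∧ X) → (V ↔ Z)): β-rule — branch into ¬(¬W ∧ X)  //  (V ↔ Z).
      branch 1.1 (add ¬(¬W ∧ X)):
        ¬(¬W ∧ X): β-rule — branch into ¬¬W  //  ¬X.
          branch 1.1.1 (add ¬¬W):
            ○ open, literals {V=0, W=1}.
          branch 1.1.2 (add ¬X):
            ○ open, literals {V=0, X=0}.
      branch 1.2 (add (V ↔ Z)):
        (V ↔ Z): β-rule — branch into V, Z  //  ¬V, ¬Z.
          branch 1.2.1 (add V, Z):
            × closes — contains both V and ¬V.
          branch 1.2.2 (add ¬V, ¬Z):
            ○ open, literals {V=0, Z=0}.
  branch 2 (add ¬(X ∨ U)):
    ¬(X ∨ U): α-rule — add ¬X, ¬U.
    ¬¬((¬W ∧ X) → (V ↔ Z)): β-rule — branch into ¬(¬W ∧ X)  //  (V ↔ Z).
      branch 2.1 (add ¬(¬W ∧ X)):
        ¬(¬W ∧ X): β-rule — branch into ¬¬W  //  ¬X.
          branch 2.1.1 (add ¬¬W):
            ○ open, literals {U=0, W=1, X=0}.
          branch 2.1.2 (add ¬X):
            ○ open, literals {U=0, X=0}.
      branch 2.2 (add (V ↔ Z)):
        (V ↔ Z): β-rule — branch into V, Z  //  ¬V, ¬Z.
          branch 2.2.1 (add V, Z):
            ○ open, literals {U=0, V=1, X=0, Z=1}.
          branch 2.2.2 (add ¬V, ¬Z):
            ○ open, literals {U=0, V=0, X=0, Z=0}.
1 branch closed, 7 open.
An open branch gives a countermodel: V=0, W=1 (unmentioned atoms arbitrary); under it the original formula is false.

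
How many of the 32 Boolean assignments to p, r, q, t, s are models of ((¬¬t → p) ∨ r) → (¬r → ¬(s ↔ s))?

Initial set: {(((¬¬t → p) ∨ r) → (¬r → ¬(s ↔ s)))}.
(((¬¬t → p) ∨ r) → (¬r → ¬(s ↔ s))): β-rule — branch into ¬((¬¬t → p) ∨ r)  //  (¬r → ¬(s ↔ s)).
  branch 1 (add ¬((¬¬t → p) ∨ r)):
    ¬((¬¬t → p) ∨ r): α-rule — add ¬(¬¬t → p), ¬r.
    ¬(¬¬t → p): α-rule — add ¬¬t, ¬p.
    ¬¬t: drop double negation, giving t.
    ○ open, literals {p=F, r=F, t=T}.
  branch 2 (add (¬r → ¬(s ↔ s))):
    (¬r → ¬(s ↔ s)): β-rule — branch into ¬¬r  //  ¬(s ↔ s).
      branch 2.1 (add ¬¬r):
        ○ open, literals {r=T}.
      branch 2.2 (add ¬(s ↔ s)):
        ¬(s ↔ s): β-rule — branch into s, ¬s  //  ¬s, s.
          branch 2.2.1 (add s, ¬s):
            × closes — contains both s and ¬s.
          branch 2.2.2 (add ¬s, s):
            × closes — contains both s and ¬s.
2 branches closed, 2 open.
Each open branch fixes some atoms; the unmentioned ones are free. Counting distinct full assignments: branch {p=F, r=F, t=T} (q, s) contributes 4 new; branch {r=T} (p, q, t, s) contributes 16 new. Total: 20.

20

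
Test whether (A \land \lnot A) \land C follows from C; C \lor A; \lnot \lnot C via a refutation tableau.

Initial set: {T C; T (C \lor A); T \lnot \lnot C; F ((A \land \lnot A) \land C)}.
T \lnot \lnot C: drop double negation, giving T C.
T (C \lor A): β-rule — branch into T C  //  T A.
  branch 1 (add T C):
    F ((A \land \lnot A) \land C): β-rule — branch into F (A \land \lnot A)  //  F C.
      branch 1.1 (add F (A \land \lnot A)):
        F (A \land \lnot A): β-rule — branch into F A  //  F \lnot A.
          branch 1.1.1 (add F A):
            ○ open, literals {A=F, C=T}.
          branch 1.1.2 (add F \lnot A):
            ○ open, literals {A=T, C=T}.
      branch 1.2 (add F C):
        × closes — contains both C and \lnot C.
  branch 2 (add T A):
    F ((A \land \lnot A) \land C): β-rule — branch into F (A \land \lnot A)  //  F C.
      branch 2.1 (add F (A \land \lnot A)):
        F (A \land \lnot A): β-rule — branch into F A  //  F \lnot A.
          branch 2.1.1 (add F A):
            × closes — contains both A and \lnot A.
          branch 2.1.2 (add F \lnot A):
            ○ open, literals {A=T, C=T}.
      branch 2.2 (add F C):
        × closes — contains both C and \lnot C.
3 branches closed, 3 open.
An open branch gives a countermodel: A=F, C=T (unmentioned atoms arbitrary); the premises hold there but the conclusion fails.

No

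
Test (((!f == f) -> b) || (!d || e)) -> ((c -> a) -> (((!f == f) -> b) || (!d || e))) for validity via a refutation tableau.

Assume the negation and expand:
Initial set: {!((((!f == f) -> b) || (!d || e)) -> ((c -> a) -> (((!f == f) -> b) || (!d || e))))}.
!((((!f == f) -> b) || (!d || e)) -> ((c -> a) -> (((!f == f) -> b) || (!d || e)))): α-rule — add (((!f == f) -> b) || (!d || e)), !((c -> a) -> (((!f == f) -> b) || (!d || e))).
!((c -> a) -> (((!f == f) -> b) || (!d || e))): α-rule — add (c -> a), !(((!f == f) -> b) || (!d || e)).
!(((!f == f) -> b) || (!d || e)): α-rule — add !((!f == f) -> b), !(!d || e).
!((!f == f) -> b): α-rule — add (!f == f), !b.
!(!d || e): α-rule — add !!d, !e.
(((!f == f) -> b) || (!d || e)): β-rule — branch into ((!f == f) -> b)  //  (!d || e).
  branch 1 (add ((!f == f) -> b)):
    (c -> a): β-rule — branch into !c  //  a.
      branch 1.1 (add !c):
        (!f == f): β-rule — branch into !f, f  //  !!f, !f.
          branch 1.1.1 (add !f, f):
            × closes — contains both f and !f.
          branch 1.1.2 (add !!f, !f):
            × closes — contains both f and !f.
      branch 1.2 (add a):
        (!f == f): β-rule — branch into !f, f  //  !!f, !f.
          branch 1.2.1 (add !f, f):
            × closes — contains both f and !f.
          branch 1.2.2 (add !!f, !f):
            × closes — contains both f and !f.
  branch 2 (add (!d || e)):
    (c -> a): β-rule — branch into !c  //  a.
      branch 2.1 (add !c):
        (!f == f): β-rule — branch into !f, f  //  !!f, !f.
          branch 2.1.1 (add !f, f):
            × closes — contains both f and !f.
          branch 2.1.2 (add !!f, !f):
            × closes — contains both f and !f.
      branch 2.2 (add a):
        (!f == f): β-rule — branch into !f, f  //  !!f, !f.
          branch 2.2.1 (add !f, f):
            × closes — contains both f and !f.
          branch 2.2.2 (add !!f, !f):
            × closes — contains both f and !f.
All 8 branches close.
Every branch closed, so the negation is unsatisfiable and the formula is valid.

Valid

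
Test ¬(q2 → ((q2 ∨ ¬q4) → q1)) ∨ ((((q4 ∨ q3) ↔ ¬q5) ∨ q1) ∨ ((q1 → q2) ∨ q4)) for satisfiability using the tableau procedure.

Satisfiable

Initial set: {(¬(q2 → ((q2 ∨ ¬q4) → q1)) ∨ ((((q4 ∨ q3) ↔ ¬q5) ∨ q1) ∨ ((q1 → q2) ∨ q4)))}.
(¬(q2 → ((q2 ∨ ¬q4) → q1)) ∨ ((((q4 ∨ q3) ↔ ¬q5) ∨ q1) ∨ ((q1 → q2) ∨ q4))): β-rule — branch into ¬(q2 → ((q2 ∨ ¬q4) → q1))  //  ((((q4 ∨ q3) ↔ ¬q5) ∨ q1) ∨ ((q1 → q2) ∨ q4)).
  branch 1 (add ¬(q2 → ((q2 ∨ ¬q4) → q1))):
    ¬(q2 → ((q2 ∨ ¬q4) → q1)): α-rule — add q2, ¬((q2 ∨ ¬q4) → q1).
    ¬((q2 ∨ ¬q4) → q1): α-rule — add (q2 ∨ ¬q4), ¬q1.
    (q2 ∨ ¬q4): β-rule — branch into q2  //  ¬q4.
      branch 1.1 (add q2):
        ○ open, literals {q1=F, q2=T}.
      branch 1.2 (add ¬q4):
        ○ open, literals {q1=F, q2=T, q4=F}.
  branch 2 (add ((((q4 ∨ q3) ↔ ¬q5) ∨ q1) ∨ ((q1 → q2) ∨ q4))):
    ((((q4 ∨ q3) ↔ ¬q5) ∨ q1) ∨ ((q1 → q2) ∨ q4)): β-rule — branch into (((q4 ∨ q3) ↔ ¬q5) ∨ q1)  //  ((q1 → q2) ∨ q4).
      branch 2.1 (add (((q4 ∨ q3) ↔ ¬q5) ∨ q1)):
        (((q4 ∨ q3) ↔ ¬q5) ∨ q1): β-rule — branch into ((q4 ∨ q3) ↔ ¬q5)  //  q1.
          branch 2.1.1 (add ((q4 ∨ q3) ↔ ¬q5)):
            ((q4 ∨ q3) ↔ ¬q5): β-rule — branch into (q4 ∨ q3), ¬q5  //  ¬(q4 ∨ q3), ¬¬q5.
              branch 2.1.1.1 (add (q4 ∨ q3), ¬q5):
                (q4 ∨ q3): β-rule — branch into q4  //  q3.
                  branch 2.1.1.1.1 (add q4):
                    ○ open, literals {q4=T, q5=F}.
                  branch 2.1.1.1.2 (add q3):
                    ○ open, literals {q3=T, q5=F}.
              branch 2.1.1.2 (add ¬(q4 ∨ q3), ¬¬q5):
                ¬(q4 ∨ q3): α-rule — add ¬q4, ¬q3.
                ○ open, literals {q3=F, q4=F, q5=T}.
          branch 2.1.2 (add q1):
            ○ open, literals {q1=T}.
      branch 2.2 (add ((q1 → q2) ∨ q4)):
        ((q1 → q2) ∨ q4): β-rule — branch into (q1 → q2)  //  q4.
          branch 2.2.1 (add (q1 → q2)):
            (q1 → q2): β-rule — branch into ¬q1  //  q2.
              branch 2.2.1.1 (add ¬q1):
                ○ open, literals {q1=F}.
              branch 2.2.1.2 (add q2):
                ○ open, literals {q2=T}.
          branch 2.2.2 (add q4):
            ○ open, literals {q4=T}.
0 branches closed, 9 open.
An open branch gives a satisfying assignment: q1=F, q2=T.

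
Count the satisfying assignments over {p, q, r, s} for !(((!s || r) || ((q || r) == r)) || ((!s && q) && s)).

2

Initial set: {!(((!s || r) || ((q || r) == r)) || ((!s && q) && s))}.
!(((!s || r) || ((q || r) == r)) || ((!s && q) && s)): α-rule — add !((!s || r) || ((q || r) == r)), !((!s && q) && s).
!((!s || r) || ((q || r) == r)): α-rule — add !(!s || r), !((q || r) == r).
!(!s || r): α-rule — add !!s, !r.
!((!s && q) && s): β-rule — branch into !(!s && q)  //  !s.
  branch 1 (add !(!s && q)):
    !((q || r) == r): β-rule — branch into (q || r), !r  //  !(q || r), r.
      branch 1.1 (add (q || r), !r):
        !(!s && q): β-rule — branch into !!s  //  !q.
          branch 1.1.1 (add !!s):
            (q || r): β-rule — branch into q  //  r.
              branch 1.1.1.1 (add q):
                ○ open, literals {q=1, r=0, s=1}.
              branch 1.1.1.2 (add r):
                × closes — contains both r and !r.
          branch 1.1.2 (add !q):
            (q || r): β-rule — branch into q  //  r.
              branch 1.1.2.1 (add q):
                × closes — contains both q and !q.
              branch 1.1.2.2 (add r):
                × closes — contains both r and !r.
      branch 1.2 (add !(q || r), r):
        × closes — contains both r and !r.
  branch 2 (add !s):
    × closes — contains both s and !s.
5 branches closed, 1 open.
Each open branch fixes some atoms; the unmentioned ones are free. Counting distinct full assignments: branch {q=1, r=0, s=1} (p) contributes 2 new. Total: 2.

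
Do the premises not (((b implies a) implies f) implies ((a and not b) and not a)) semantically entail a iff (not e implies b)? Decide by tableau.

Initial set: {not (((b implies a) implies f) implies ((a and not b) and not a)); not (a iff (not e implies b))}.
not (((b implies a) implies f) implies ((a and not b) and not a)): α-rule — add ((b implies a) implies f), not ((a and not b) and not a).
not (a iff (not e implies b)): β-rule — branch into a, not (not e implies b)  //  not a, (not e implies b).
  branch 1 (add a, not (not e implies b)):
    not (not e implies b): α-rule — add not e, not b.
    ((b implies a) implies f): β-rule — branch into not (b implies a)  //  f.
      branch 1.1 (add not (b implies a)):
        not (b implies a): α-rule — add b, not a.
        × closes — contains both b and not b.
      branch 1.2 (add f):
        not ((a and not b) and not a): β-rule — branch into not (a and not b)  //  not not a.
          branch 1.2.1 (add not (a and not b)):
            not (a and not b): β-rule — branch into not a  //  not not b.
              branch 1.2.1.1 (add not a):
                × closes — contains both a and not a.
              branch 1.2.1.2 (add not not b):
                × closes — contains both b and not b.
          branch 1.2.2 (add not not a):
            ○ open, literals {a=T, b=F, e=F, f=T}.
  branch 2 (add not a, (not e implies b)):
    ((b implies a) implies f): β-rule — branch into not (b implies a)  //  f.
      branch 2.1 (add not (b implies a)):
        not (b implies a): α-rule — add b, not a.
        not ((a and not b) and not a): β-rule — branch into not (a and not b)  //  not not a.
          branch 2.1.1 (add not (a and not b)):
            (not e implies b): β-rule — branch into not not e  //  b.
              branch 2.1.1.1 (add not not e):
                not (a and not b): β-rule — branch into not a  //  not not b.
                  branch 2.1.1.1.1 (add not a):
                    ○ open, literals {a=F, b=T, e=T}.
                  branch 2.1.1.1.2 (add not not b):
                    ○ open, literals {a=F, b=T, e=T}.
              branch 2.1.1.2 (add b):
                not (a and not b): β-rule — branch into not a  //  not not b.
                  branch 2.1.1.2.1 (add not a):
                    ○ open, literals {a=F, b=T}.
                  branch 2.1.1.2.2 (add not not b):
                    ○ open, literals {a=F, b=T}.
          branch 2.1.2 (add not not a):
            × closes — contains both a and not a.
      branch 2.2 (add f):
        not ((a and not b) and not a): β-rule — branch into not (a and not b)  //  not not a.
          branch 2.2.1 (add not (a and not b)):
            (not e implies b): β-rule — branch into not not e  //  b.
              branch 2.2.1.1 (add not not e):
                not (a and not b): β-rule — branch into not a  //  not not b.
                  branch 2.2.1.1.1 (add not a):
                    ○ open, literals {a=F, e=T, f=T}.
                  branch 2.2.1.1.2 (add not not b):
                    ○ open, literals {a=F, b=T, e=T, f=T}.
              branch 2.2.1.2 (add b):
                not (a and not b): β-rule — branch into not a  //  not not b.
                  branch 2.2.1.2.1 (add not a):
                    ○ open, literals {a=F, b=T, f=T}.
                  branch 2.2.1.2.2 (add not not b):
                    ○ open, literals {a=F, b=T, f=T}.
          branch 2.2.2 (add not not a):
            × closes — contains both a and not a.
5 branches closed, 9 open.
An open branch gives a countermodel: a=T, b=F, e=F, f=T (unmentioned atoms arbitrary); the premises hold there but the conclusion fails.

No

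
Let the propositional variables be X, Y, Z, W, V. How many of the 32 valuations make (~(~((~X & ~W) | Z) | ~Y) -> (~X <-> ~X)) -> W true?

16

Initial set: {((~(~((~X & ~W) | Z) | ~Y) -> (~X <-> ~X)) -> W)}.
((~(~((~X & ~W) | Z) | ~Y) -> (~X <-> ~X)) -> W): β-rule — branch into ~(~(~((~X & ~W) | Z) | ~Y) -> (~X <-> ~X))  //  W.
  branch 1 (add ~(~(~((~X & ~W) | Z) | ~Y) -> (~X <-> ~X))):
    ~(~(~((~X & ~W) | Z) | ~Y) -> (~X <-> ~X)): α-rule — add ~(~((~X & ~W) | Z) | ~Y), ~(~X <-> ~X).
    ~(~((~X & ~W) | Z) | ~Y): α-rule — add ~~((~X & ~W) | Z), ~~Y.
    ~(~X <-> ~X): β-rule — branch into ~X, ~~X  //  ~~X, ~X.
      branch 1.1 (add ~X, ~~X):
        × closes — contains both X and ~X.
      branch 1.2 (add ~~X, ~X):
        × closes — contains both X and ~X.
  branch 2 (add W):
    ○ open, literals {W=true}.
2 branches closed, 1 open.
Each open branch fixes some atoms; the unmentioned ones are free. Counting distinct full assignments: branch {W=true} (X, Y, Z, V) contributes 16 new. Total: 16.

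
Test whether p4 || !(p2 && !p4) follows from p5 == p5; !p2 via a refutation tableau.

Yes

Initial set: {(p5 == p5); !p2; !(p4 || !(p2 && !p4))}.
!(p4 || !(p2 && !p4)): α-rule — add !p4, !!(p2 && !p4).
!!(p2 && !p4): α-rule — add p2, !p4.
× closes — contains both p2 and !p2.
All 1 branch closes.
Every branch closed, so the premises entail the conclusion.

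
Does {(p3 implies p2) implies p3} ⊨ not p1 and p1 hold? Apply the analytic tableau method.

Initial set: {((p3 implies p2) implies p3); not (not p1 and p1)}.
((p3 implies p2) implies p3): β-rule — branch into not (p3 implies p2)  //  p3.
  branch 1 (add not (p3 implies p2)):
    not (p3 implies p2): α-rule — add p3, not p2.
    not (not p1 and p1): β-rule — branch into not not p1  //  not p1.
      branch 1.1 (add not not p1):
        ○ open, literals {p1=1, p2=0, p3=1}.
      branch 1.2 (add not p1):
        ○ open, literals {p1=0, p2=0, p3=1}.
  branch 2 (add p3):
    not (not p1 and p1): β-rule — branch into not not p1  //  not p1.
      branch 2.1 (add not not p1):
        ○ open, literals {p1=1, p3=1}.
      branch 2.2 (add not p1):
        ○ open, literals {p1=0, p3=1}.
0 branches closed, 4 open.
An open branch gives a countermodel: p1=1, p2=0, p3=1 (unmentioned atoms arbitrary); the premises hold there but the conclusion fails.

No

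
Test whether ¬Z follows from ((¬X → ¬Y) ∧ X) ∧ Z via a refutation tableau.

Initial set: {(((¬X → ¬Y) ∧ X) ∧ Z); ¬¬Z}.
(((¬X → ¬Y) ∧ X) ∧ Z): α-rule — add ((¬X → ¬Y) ∧ X), Z.
((¬X → ¬Y) ∧ X): α-rule — add (¬X → ¬Y), X.
(¬X → ¬Y): β-rule — branch into ¬¬X  //  ¬Y.
  branch 1 (add ¬¬X):
    ○ open, literals {X=true, Z=true}.
  branch 2 (add ¬Y):
    ○ open, literals {X=true, Y=false, Z=true}.
0 branches closed, 2 open.
An open branch gives a countermodel: X=true, Z=true (unmentioned atoms arbitrary); the premises hold there but the conclusion fails.

No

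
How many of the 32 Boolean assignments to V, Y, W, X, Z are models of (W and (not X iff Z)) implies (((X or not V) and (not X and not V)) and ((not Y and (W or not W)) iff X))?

Initial set: {T ((W and (not X iff Z)) implies (((X or not V) and (not X and not V)) and ((not Y and (W or not W)) iff X)))}.
T ((W and (not X iff Z)) implies (((X or not V) and (not X and not V)) and ((not Y and (W or not W)) iff X))): β-rule — branch into F (W and (not X iff Z))  //  T (((X or not V) and (not X and not V)) and ((not Y and (W or not W)) iff X)).
  branch 1 (add F (W and (not X iff Z))):
    F (W and (not X iff Z)): β-rule — branch into F W  //  F (not X iff Z).
      branch 1.1 (add F W):
        ○ open, literals {W=F}.
      branch 1.2 (add F (not X iff Z)):
        F (not X iff Z): β-rule — branch into T not X, F Z  //  F not X, T Z.
          branch 1.2.1 (add T not X, F Z):
            ○ open, literals {X=F, Z=F}.
          branch 1.2.2 (add F not X, T Z):
            ○ open, literals {X=T, Z=T}.
  branch 2 (add T (((X or not V) and (not X and not V)) and ((not Y and (W or not W)) iff X))):
    T (((X or not V) and (not X and not V)) and ((not Y and (W or not W)) iff X)): α-rule — add T ((X or not V) and (not X and not V)), T ((not Y and (W or not W)) iff X).
    T ((X or not V) and (not X and not V)): α-rule — add T (X or not V), T (not X and not V).
    T (not X and not V): α-rule — add T not X, T not V.
    T ((not Y and (W or not W)) iff X): β-rule — branch into T (not Y and (W or not W)), T X  //  F (not Y and (W or not W)), F X.
      branch 2.1 (add T (not Y and (W or not W)), T X):
        × closes — contains both X and not X.
      branch 2.2 (add F (not Y and (W or not W)), F X):
        T (X or not V): β-rule — branch into T X  //  T not V.
          branch 2.2.1 (add T X):
            × closes — contains both X and not X.
          branch 2.2.2 (add T not V):
            F (not Y and (W or not W)): β-rule — branch into F not Y  //  F (W or not W).
              branch 2.2.2.1 (add F not Y):
                ○ open, literals {V=F, X=F, Y=T}.
              branch 2.2.2.2 (add F (W or not W)):
                F (W or not W): α-rule — add F W, F not W.
                × closes — contains both W and not W.
3 branches closed, 4 open.
Each open branch fixes some atoms; the unmentioned ones are free. Counting distinct full assignments: branch {W=F} (V, Y, X, Z) contributes 16 new; branch {X=F, Z=F} (V, Y, W) contributes 4 new; branch {X=T, Z=T} (V, Y, W) contributes 4 new; branch {V=F, X=F, Y=T} (W, Z) contributes 1 new. Total: 25.

25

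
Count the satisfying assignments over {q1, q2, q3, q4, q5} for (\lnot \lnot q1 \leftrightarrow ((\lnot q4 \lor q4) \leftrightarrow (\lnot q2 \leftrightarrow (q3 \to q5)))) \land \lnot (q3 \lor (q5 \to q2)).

2

Initial set: {T ((\lnot \lnot q1 \leftrightarrow ((\lnot q4 \lor q4) \leftrightarrow (\lnot q2 \leftrightarrow (q3 \to q5)))) \land \lnot (q3 \lor (q5 \to q2)))}.
T ((\lnot \lnot q1 \leftrightarrow ((\lnot q4 \lor q4) \leftrightarrow (\lnot q2 \leftrightarrow (q3 \to q5)))) \land \lnot (q3 \lor (q5 \to q2))): α-rule — add T (\lnot \lnot q1 \leftrightarrow ((\lnot q4 \lor q4) \leftrightarrow (\lnot q2 \leftrightarrow (q3 \to q5)))), T \lnot (q3 \lor (q5 \to q2)).
T \lnot (q3 \lor (q5 \to q2)): α-rule — add F q3, F (q5 \to q2).
F (q5 \to q2): α-rule — add T q5, F q2.
T (\lnot \lnot q1 \leftrightarrow ((\lnot q4 \lor q4) \leftrightarrow (\lnot q2 \leftrightarrow (q3 \to q5)))): β-rule — branch into T \lnot \lnot q1, T ((\lnot q4 \lor q4) \leftrightarrow (\lnot q2 \leftrightarrow (q3 \to q5)))  //  F \lnot \lnot q1, F ((\lnot q4 \lor q4) \leftrightarrow (\lnot q2 \leftrightarrow (q3 \to q5))).
  branch 1 (add T \lnot \lnot q1, T ((\lnot q4 \lor q4) \leftrightarrow (\lnot q2 \leftrightarrow (q3 \to q5)))):
    T \lnot \lnot q1: drop double negation, giving T q1.
    T ((\lnot q4 \lor q4) \leftrightarrow (\lnot q2 \leftrightarrow (q3 \to q5))): β-rule — branch into T (\lnot q4 \lor q4), T (\lnot q2 \leftrightarrow (q3 \to q5))  //  F (\lnot q4 \lor q4), F (\lnot q2 \leftrightarrow (q3 \to q5)).
      branch 1.1 (add T (\lnot q4 \lor q4), T (\lnot q2 \leftrightarrow (q3 \to q5))):
        T (\lnot q4 \lor q4): β-rule — branch into T \lnot q4  //  T q4.
          branch 1.1.1 (add T \lnot q4):
            T (\lnot q2 \leftrightarrow (q3 \to q5)): β-rule — branch into T \lnot q2, T (q3 \to q5)  //  F \lnot q2, F (q3 \to q5).
              branch 1.1.1.1 (add T \lnot q2, T (q3 \to q5)):
                T (q3 \to q5): β-rule — branch into F q3  //  T q5.
                  branch 1.1.1.1.1 (add F q3):
                    ○ open, literals {q1=true, q2=false, q3=false, q4=false, q5=true}.
                  branch 1.1.1.1.2 (add T q5):
                    ○ open, literals {q1=true, q2=false, q3=false, q4=false, q5=true}.
              branch 1.1.1.2 (add F \lnot q2, F (q3 \to q5)):
                × closes — contains both q2 and \lnot q2.
          branch 1.1.2 (add T q4):
            T (\lnot q2 \leftrightarrow (q3 \to q5)): β-rule — branch into T \lnot q2, T (q3 \to q5)  //  F \lnot q2, F (q3 \to q5).
              branch 1.1.2.1 (add T \lnot q2, T (q3 \to q5)):
                T (q3 \to q5): β-rule — branch into F q3  //  T q5.
                  branch 1.1.2.1.1 (add F q3):
                    ○ open, literals {q1=true, q2=false, q3=false, q4=true, q5=true}.
                  branch 1.1.2.1.2 (add T q5):
                    ○ open, literals {q1=true, q2=false, q3=false, q4=true, q5=true}.
              branch 1.1.2.2 (add F \lnot q2, F (q3 \to q5)):
                × closes — contains both q2 and \lnot q2.
      branch 1.2 (add F (\lnot q4 \lor q4), F (\lnot q2 \leftrightarrow (q3 \to q5))):
        F (\lnot q4 \lor q4): α-rule — add F \lnot q4, F q4.
        × closes — contains both q4 and \lnot q4.
  branch 2 (add F \lnot \lnot q1, F ((\lnot q4 \lor q4) \leftrightarrow (\lnot q2 \leftrightarrow (q3 \to q5)))):
    F \lnot \lnot q1: drop double negation, giving F q1.
    F ((\lnot q4 \lor q4) \leftrightarrow (\lnot q2 \leftrightarrow (q3 \to q5))): β-rule — branch into T (\lnot q4 \lor q4), F (\lnot q2 \leftrightarrow (q3 \to q5))  //  F (\lnot q4 \lor q4), T (\lnot q2 \leftrightarrow (q3 \to q5)).
      branch 2.1 (add T (\lnot q4 \lor q4), F (\lnot q2 \leftrightarrow (q3 \to q5))):
        T (\lnot q4 \lor q4): β-rule — branch into T \lnot q4  //  T q4.
          branch 2.1.1 (add T \lnot q4):
            F (\lnot q2 \leftrightarrow (q3 \to q5)): β-rule — branch into T \lnot q2, F (q3 \to q5)  //  F \lnot q2, T (q3 \to q5).
              branch 2.1.1.1 (add T \lnot q2, F (q3 \to q5)):
                F (q3 \to q5): α-rule — add T q3, F q5.
                × closes — contains both q3 and \lnot q3.
              branch 2.1.1.2 (add F \lnot q2, T (q3 \to q5)):
                × closes — contains both q2 and \lnot q2.
          branch 2.1.2 (add T q4):
            F (\lnot q2 \leftrightarrow (q3 \to q5)): β-rule — branch into T \lnot q2, F (q3 \to q5)  //  F \lnot q2, T (q3 \to q5).
              branch 2.1.2.1 (add T \lnot q2, F (q3 \to q5)):
                F (q3 \to q5): α-rule — add T q3, F q5.
                × closes — contains both q3 and \lnot q3.
              branch 2.1.2.2 (add F \lnot q2, T (q3 \to q5)):
                × closes — contains both q2 and \lnot q2.
      branch 2.2 (add F (\lnot q4 \lor q4), T (\lnot q2 \leftrightarrow (q3 \to q5))):
        F (\lnot q4 \lor q4): α-rule — add F \lnot q4, F q4.
        × closes — contains both q4 and \lnot q4.
8 branches closed, 4 open.
Each open branch fixes some atoms; the unmentioned ones are free. Counting distinct full assignments: branch {q1=true, q2=false, q3=false, q4=false, q5=true} (none free) contributes 1 new; branch {q1=true, q2=false, q3=false, q4=false, q5=true} (none free) contributes 0 new; branch {q1=true, q2=false, q3=false, q4=true, q5=true} (none free) contributes 1 new; branch {q1=true, q2=false, q3=false, q4=true, q5=true} (none free) contributes 0 new. Total: 2.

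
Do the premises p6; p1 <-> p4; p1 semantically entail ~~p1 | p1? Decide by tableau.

Initial set: {p6; (p1 <-> p4); p1; ~(~~p1 | p1)}.
~(~~p1 | p1): α-rule — add ~~~p1, ~p1.
× closes — contains both p1 and ~p1.
All 1 branch closes.
Every branch closed, so the premises entail the conclusion.

Yes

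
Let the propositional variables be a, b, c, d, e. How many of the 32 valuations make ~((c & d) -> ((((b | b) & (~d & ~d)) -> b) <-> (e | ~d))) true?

4

Initial set: {T ~((c & d) -> ((((b | b) & (~d & ~d)) -> b) <-> (e | ~d)))}.
T ~((c & d) -> ((((b | b) & (~d & ~d)) -> b) <-> (e | ~d))): α-rule — add T (c & d), F ((((b | b) & (~d & ~d)) -> b) <-> (e | ~d)).
T (c & d): α-rule — add T c, T d.
F ((((b | b) & (~d & ~d)) -> b) <-> (e | ~d)): β-rule — branch into T (((b | b) & (~d & ~d)) -> b), F (e | ~d)  //  F (((b | b) & (~d & ~d)) -> b), T (e | ~d).
  branch 1 (add T (((b | b) & (~d & ~d)) -> b), F (e | ~d)):
    F (e | ~d): α-rule — add F e, F ~d.
    T (((b | b) & (~d & ~d)) -> b): β-rule — branch into F ((b | b) & (~d & ~d))  //  T b.
      branch 1.1 (add F ((b | b) & (~d & ~d))):
        F ((b | b) & (~d & ~d)): β-rule — branch into F (b | b)  //  F (~d & ~d).
          branch 1.1.1 (add F (b | b)):
            F (b | b): α-rule — add F b, F b.
            ○ open, literals {b=F, c=T, d=T, e=F}.
          branch 1.1.2 (add F (~d & ~d)):
            F (~d & ~d): β-rule — branch into F ~d  //  F ~d.
              branch 1.1.2.1 (add F ~d):
                ○ open, literals {c=T, d=T, e=F}.
              branch 1.1.2.2 (add F ~d):
                ○ open, literals {c=T, d=T, e=F}.
      branch 1.2 (add T b):
        ○ open, literals {b=T, c=T, d=T, e=F}.
  branch 2 (add F (((b | b) & (~d & ~d)) -> b), T (e | ~d)):
    F (((b | b) & (~d & ~d)) -> b): α-rule — add T ((b | b) & (~d & ~d)), F b.
    T ((b | b) & (~d & ~d)): α-rule — add T (b | b), T (~d & ~d).
    T (~d & ~d): α-rule — add T ~d, T ~d.
    × closes — contains both d and ~d.
1 branch closed, 4 open.
Each open branch fixes some atoms; the unmentioned ones are free. Counting distinct full assignments: branch {b=F, c=T, d=T, e=F} (a) contributes 2 new; branch {c=T, d=T, e=F} (a, b) contributes 2 new; branch {c=T, d=T, e=F} (a, b) contributes 0 new; branch {b=T, c=T, d=T, e=F} (a) contributes 0 new. Total: 4.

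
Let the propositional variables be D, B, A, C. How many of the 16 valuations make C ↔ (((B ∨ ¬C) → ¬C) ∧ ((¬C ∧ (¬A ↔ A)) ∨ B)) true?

4

Initial set: {(C ↔ (((B ∨ ¬C) → ¬C) ∧ ((¬C ∧ (¬A ↔ A)) ∨ B)))}.
(C ↔ (((B ∨ ¬C) → ¬C) ∧ ((¬C ∧ (¬A ↔ A)) ∨ B))): β-rule — branch into C, (((B ∨ ¬C) → ¬C) ∧ ((¬C ∧ (¬A ↔ A)) ∨ B))  //  ¬C, ¬(((B ∨ ¬C) → ¬C) ∧ ((¬C ∧ (¬A ↔ A)) ∨ B)).
  branch 1 (add C, (((B ∨ ¬C) → ¬C) ∧ ((¬C ∧ (¬A ↔ A)) ∨ B))):
    (((B ∨ ¬C) → ¬C) ∧ ((¬C ∧ (¬A ↔ A)) ∨ B)): α-rule — add ((B ∨ ¬C) → ¬C), ((¬C ∧ (¬A ↔ A)) ∨ B).
    ((B ∨ ¬C) → ¬C): β-rule — branch into ¬(B ∨ ¬C)  //  ¬C.
      branch 1.1 (add ¬(B ∨ ¬C)):
        ¬(B ∨ ¬C): α-rule — add ¬B, ¬¬C.
        ((¬C ∧ (¬A ↔ A)) ∨ B): β-rule — branch into (¬C ∧ (¬A ↔ A))  //  B.
          branch 1.1.1 (add (¬C ∧ (¬A ↔ A))):
            (¬C ∧ (¬A ↔ A)): α-rule — add ¬C, (¬A ↔ A).
            × closes — contains both C and ¬C.
          branch 1.1.2 (add B):
            × closes — contains both B and ¬B.
      branch 1.2 (add ¬C):
        × closes — contains both C and ¬C.
  branch 2 (add ¬C, ¬(((B ∨ ¬C) → ¬C) ∧ ((¬C ∧ (¬A ↔ A)) ∨ B))):
    ¬(((B ∨ ¬C) → ¬C) ∧ ((¬C ∧ (¬A ↔ A)) ∨ B)): β-rule — branch into ¬((B ∨ ¬C) → ¬C)  //  ¬((¬C ∧ (¬A ↔ A)) ∨ B).
      branch 2.1 (add ¬((B ∨ ¬C) → ¬C)):
        ¬((B ∨ ¬C) → ¬C): α-rule — add (B ∨ ¬C), ¬¬C.
        × closes — contains both C and ¬C.
      branch 2.2 (add ¬((¬C ∧ (¬A ↔ A)) ∨ B)):
        ¬((¬C ∧ (¬A ↔ A)) ∨ B): α-rule — add ¬(¬C ∧ (¬A ↔ A)), ¬B.
        ¬(¬C ∧ (¬A ↔ A)): β-rule — branch into ¬¬C  //  ¬(¬A ↔ A).
          branch 2.2.1 (add ¬¬C):
            × closes — contains both C and ¬C.
          branch 2.2.2 (add ¬(¬A ↔ A)):
            ¬(¬A ↔ A): β-rule — branch into ¬A, ¬A  //  ¬¬A, A.
              branch 2.2.2.1 (add ¬A, ¬A):
                ○ open, literals {A=F, B=F, C=F}.
              branch 2.2.2.2 (add ¬¬A, A):
                ○ open, literals {A=T, B=F, C=F}.
5 branches closed, 2 open.
Each open branch fixes some atoms; the unmentioned ones are free. Counting distinct full assignments: branch {A=F, B=F, C=F} (D) contributes 2 new; branch {A=T, B=F, C=F} (D) contributes 2 new. Total: 4.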